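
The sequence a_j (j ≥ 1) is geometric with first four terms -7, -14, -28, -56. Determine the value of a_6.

-224

Common ratio r = 2.
a_j = (-7)·2^(j-1).
a_6 = (-7)·2^5 = -224.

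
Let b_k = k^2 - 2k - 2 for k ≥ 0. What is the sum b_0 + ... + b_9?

175

Over k = 0..9: Σk = 45, Σk² = 285.
Total = (1)·285 + (-2)·45 + (-2)·10 = 175.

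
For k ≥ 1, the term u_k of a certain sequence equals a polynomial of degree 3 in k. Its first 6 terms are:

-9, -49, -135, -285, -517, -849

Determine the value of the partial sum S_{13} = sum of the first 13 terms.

-29263

1st diffs: -40, -86, -150, -232, -332.
2nd diffs: -46, -64, -82, -100.
3rd diffs: -18, -18, -18 (constant).
So u_k = -3k^3 - 5k^2 - 4k + 3.
Continuing: …, -1299, -1885, -2625, -3537, …, u_{13} = -7485.
Summing k = 1..13 (13 terms) gives -29263.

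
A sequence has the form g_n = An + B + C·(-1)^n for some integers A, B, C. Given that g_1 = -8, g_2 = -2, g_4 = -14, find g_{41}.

-248

Plug in n = 1, 2, 4: A + B - C = -8; 2A + B + C = -2; 4A + B + C = -14.
Subtracting the first from the second: A + 2C = 6.
Subtracting the second from the third: 2A = -12.
Solving: C = 6, A = -6, then B = 4.
Therefore g_{41} = -246 + 4 + 6·(-1) = -248.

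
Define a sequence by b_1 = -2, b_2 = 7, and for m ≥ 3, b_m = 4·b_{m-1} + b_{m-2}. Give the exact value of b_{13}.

Iterate the recurrence:
b_3 = 26;  b_4 = 111;  b_5 = 470;  …;  b_{10} = 641095;  b_{11} = 2715722;  b_{12} = 11503983;  b_{13} = 48731654.

48731654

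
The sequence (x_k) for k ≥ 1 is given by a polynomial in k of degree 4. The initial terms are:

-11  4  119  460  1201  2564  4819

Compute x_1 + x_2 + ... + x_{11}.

1st diffs: 15, 115, 341, 741, 1363, 2255.
2nd diffs: 100, 226, 400, 622, 892.
3rd diffs: 126, 174, 222, 270.
4th diffs: 48, 48, 48 (constant).
Newton forward-difference form: x_k = -11 + 15·C(k-1,1) + 100·C(k-1,2) + 126·C(k-1,3) + 48·C(k-1,4).
Continuing: 8284, 13325, 20356, 29839.
Summing k = 1..11 (11 terms) gives 80960.

80960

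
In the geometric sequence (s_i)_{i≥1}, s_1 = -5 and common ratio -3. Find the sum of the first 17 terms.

-161425205

s_i = (-5)·(-3)^(i-1).
S = (-5)·((-3)^17 - 1)/(-3 - 1) = (-5)·(-129140163 - 1)/(-4) = -161425205.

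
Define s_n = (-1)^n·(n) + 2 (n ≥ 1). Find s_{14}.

16

(-1)^14 = 1; n at n=14 is 14; so s_{14} = 16.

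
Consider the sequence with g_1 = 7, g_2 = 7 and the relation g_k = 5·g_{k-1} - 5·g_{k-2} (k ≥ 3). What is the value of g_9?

-35000

g_3 = 0, g_4 = -35, g_5 = -175, g_6 = -700, g_7 = -2625, g_8 = -9625, g_9 = -35000.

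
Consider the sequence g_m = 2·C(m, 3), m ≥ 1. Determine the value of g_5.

20

C(5, 3) = 10, so g_5 = 20.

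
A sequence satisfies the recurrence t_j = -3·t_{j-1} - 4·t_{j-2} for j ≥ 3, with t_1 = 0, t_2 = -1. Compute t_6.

11

Iterate the recurrence:
t_3 = 3  t_4 = -5  t_5 = 3  t_6 = 11.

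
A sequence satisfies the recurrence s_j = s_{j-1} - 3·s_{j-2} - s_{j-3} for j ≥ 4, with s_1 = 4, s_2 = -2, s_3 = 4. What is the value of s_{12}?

-618

Applying the relation repeatedly:
s_4 = 6  s_5 = -4  s_6 = -26  s_7 = -20  s_8 = 62  s_9 = 148  s_{10} = -18  s_{11} = -524  s_{12} = -618.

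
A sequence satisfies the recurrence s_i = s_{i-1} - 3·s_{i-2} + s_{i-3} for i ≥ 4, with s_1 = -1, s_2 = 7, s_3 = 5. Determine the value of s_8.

Applying the relation repeatedly:
s_4 = -17  s_5 = -25  s_6 = 31  s_7 = 89  s_8 = -29.

-29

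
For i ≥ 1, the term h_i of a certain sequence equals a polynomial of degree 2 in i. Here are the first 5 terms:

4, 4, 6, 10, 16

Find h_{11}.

94

1st diffs: 0, 2, 4, 6.
2nd diffs: 2, 2, 2 (constant).
So h_i = i^2 - 3i + 6.
Evaluating at i = 11 gives h_{11} = 94.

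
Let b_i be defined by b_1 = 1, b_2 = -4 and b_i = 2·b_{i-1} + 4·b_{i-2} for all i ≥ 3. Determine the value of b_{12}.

-251904

b_3 = -4, b_4 = -24, b_5 = -64, b_6 = -224, b_7 = -704, b_8 = -2304, b_9 = -7424, b_{10} = -24064, b_{11} = -77824, b_{12} = -251904.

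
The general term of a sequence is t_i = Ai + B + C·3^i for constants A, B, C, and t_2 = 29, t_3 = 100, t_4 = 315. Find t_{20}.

Plug in i = 2, 3, 4: 2A + B + 9C = 29; 3A + B + 27C = 100; 4A + B + 81C = 315.
Subtracting the first from the second: A + 18C = 71.
Subtracting the second from the third: A + 54C = 215.
Solving: C = 4, A = -1, then B = -5.
Hence t_{20} = -1·20 + (-5) + 4·3486784401 = 13947137579.

13947137579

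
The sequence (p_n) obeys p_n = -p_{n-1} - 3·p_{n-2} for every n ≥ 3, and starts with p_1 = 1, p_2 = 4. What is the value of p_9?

Step forward from the initial values:
p_3 = -7; p_4 = -5; p_5 = 26; p_6 = -11; p_7 = -67; p_8 = 100; p_9 = 101.

101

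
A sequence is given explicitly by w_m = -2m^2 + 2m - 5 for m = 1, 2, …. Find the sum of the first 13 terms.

Over m = 1..13: Σm = 91, Σm² = 819.
Total = (-2)·819 + (2)·91 + (-5)·13 = -1521.

-1521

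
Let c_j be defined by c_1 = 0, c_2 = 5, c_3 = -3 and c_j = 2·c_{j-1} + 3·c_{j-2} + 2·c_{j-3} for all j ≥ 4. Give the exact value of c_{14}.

Applying the relation repeatedly:
c_4 = 9  c_5 = 19  c_6 = 59  …  c_{11} = 18873  c_{12} = 59505  c_{13} = 187603  c_{14} = 591467.

591467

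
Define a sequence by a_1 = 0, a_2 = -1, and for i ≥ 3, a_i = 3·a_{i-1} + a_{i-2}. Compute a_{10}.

Compute successive terms:
a_3 = -3, a_4 = -10, a_5 = -33, a_6 = -109, a_7 = -360, a_8 = -1189, a_9 = -3927, a_{10} = -12970.

-12970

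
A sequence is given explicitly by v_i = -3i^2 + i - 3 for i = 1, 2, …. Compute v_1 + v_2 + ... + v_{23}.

-12765

Over i = 1..23: Σi = 276, Σi² = 4324.
Total = (-3)·4324 + (1)·276 + (-3)·23 = -12765.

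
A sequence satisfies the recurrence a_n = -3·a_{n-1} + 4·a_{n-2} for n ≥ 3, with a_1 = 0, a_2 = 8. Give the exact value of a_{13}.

-26843544

Iterate the recurrence:
a_3 = -24; a_4 = 104; a_5 = -408; …; a_{10} = 419432; a_{11} = -1677720; a_{12} = 6710888; a_{13} = -26843544.
(Characteristic roots are 1 and -4.)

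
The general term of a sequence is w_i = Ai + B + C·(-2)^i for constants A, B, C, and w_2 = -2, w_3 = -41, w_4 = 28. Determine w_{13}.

-24623

Write the equations: 2A + B + 4C = -2; 3A + B - 8C = -41; 4A + B + 16C = 28.
Subtracting the first from the second: A - 12C = -39.
Subtracting the second from the third: A + 24C = 69.
Solving: C = 3, A = -3, then B = -8.
So w_i = -3·i + (-8) + 3·(-2)^i; at i=13 this is -24623.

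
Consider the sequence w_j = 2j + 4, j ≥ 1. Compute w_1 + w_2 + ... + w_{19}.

Over j = 1..19: Σj = 190.
Total = (2)·190 + (4)·19 = 456.

456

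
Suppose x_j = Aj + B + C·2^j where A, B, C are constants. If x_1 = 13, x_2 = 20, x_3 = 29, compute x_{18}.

Write the equations: A + B + 2C = 13; 2A + B + 4C = 20; 3A + B + 8C = 29.
Subtracting the first from the second: A + 2C = 7.
Subtracting the second from the third: A + 4C = 9.
Solving: C = 1, A = 5, then B = 6.
Therefore x_{18} = 90 + 6 + 1·262144 = 262240.

262240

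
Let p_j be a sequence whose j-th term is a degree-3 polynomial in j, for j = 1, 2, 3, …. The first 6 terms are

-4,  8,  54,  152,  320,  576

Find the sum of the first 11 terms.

1st diffs: 12, 46, 98, 168, 256.
2nd diffs: 34, 52, 70, 88.
3rd diffs: 18, 18, 18 (constant).
Newton forward-difference form: p_j = -4 + 12·C(j-1,1) + 34·C(j-1,2) + 18·C(j-1,3).
Continuing: …, 938, 1424, 2052, 2840, …, p_{11} = 3806.
Summing j = 1..11 (11 terms) gives 12166.

12166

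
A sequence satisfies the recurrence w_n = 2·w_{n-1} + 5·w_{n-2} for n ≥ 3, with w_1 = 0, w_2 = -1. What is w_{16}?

-23780349

Iterate the recurrence:
w_3 = -2;  w_4 = -9;  w_5 = -28;  …;  w_{13} = -579348;  w_{14} = -1998541;  w_{15} = -6893822;  w_{16} = -23780349.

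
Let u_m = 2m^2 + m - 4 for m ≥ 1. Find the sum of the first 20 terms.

5870

Over m = 1..20: Σm = 210, Σm² = 2870.
Total = (2)·2870 + (1)·210 + (-4)·20 = 5870.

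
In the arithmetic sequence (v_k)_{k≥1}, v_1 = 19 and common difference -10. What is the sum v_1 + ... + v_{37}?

-5957

v_k = 19 + (k - 1)·(-10).
v_{37} = -341; S = 37·(19 + (-341))/2 = -5957.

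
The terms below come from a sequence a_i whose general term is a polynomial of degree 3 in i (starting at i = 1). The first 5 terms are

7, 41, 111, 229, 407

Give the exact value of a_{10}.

2617

1st diffs: 34, 70, 118, 178.
2nd diffs: 36, 48, 60.
3rd diffs: 12, 12 (constant).
Newton forward-difference form: a_i = 7 + 34·C(i-1,1) + 36·C(i-1,2) + 12·C(i-1,3).
At i = 10: i-1 = 9, so a_{10} = 7 + 306 + 1296 + 1008 = 2617.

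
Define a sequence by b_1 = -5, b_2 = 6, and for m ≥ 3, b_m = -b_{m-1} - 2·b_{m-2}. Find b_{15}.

Applying the relation repeatedly:
b_3 = 4; b_4 = -16; b_5 = 8; …; b_{12} = 248; b_{13} = -40; b_{14} = -456; b_{15} = 536.

536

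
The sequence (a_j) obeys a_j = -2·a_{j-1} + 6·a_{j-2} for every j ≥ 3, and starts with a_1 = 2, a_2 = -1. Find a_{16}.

Compute successive terms:
a_3 = 14; a_4 = -34; a_5 = 152; …; a_{13} = 4472192; a_{14} = -16302016; a_{15} = 59437184; a_{16} = -216686464.

-216686464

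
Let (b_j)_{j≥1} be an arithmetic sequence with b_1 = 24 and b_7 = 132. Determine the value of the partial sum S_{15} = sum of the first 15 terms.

2250

Common difference d = (132 - 24) / (7 - 1) = 18.
b_j = 24 + (j - 1)·18.
b_{15} = 276; S = 15·(24 + 276)/2 = 2250.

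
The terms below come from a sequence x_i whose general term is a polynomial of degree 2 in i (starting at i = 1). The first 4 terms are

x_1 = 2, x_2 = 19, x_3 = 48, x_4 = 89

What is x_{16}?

1517

1st diffs: 17, 29, 41.
2nd diffs: 12, 12 (constant).
So x_i = 6i^2 - i - 3.
Evaluating at i = 16 gives x_{16} = 1517.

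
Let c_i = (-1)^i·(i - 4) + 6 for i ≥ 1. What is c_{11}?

(-1)^11 = -1; i - 4 at i=11 is 7; so c_{11} = -1.

-1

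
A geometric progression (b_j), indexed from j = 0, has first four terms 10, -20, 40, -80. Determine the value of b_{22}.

41943040

Common ratio r = -2.
b_j = 10·(-2)^(j-0).
b_{22} = 10·(-2)^22 = 41943040.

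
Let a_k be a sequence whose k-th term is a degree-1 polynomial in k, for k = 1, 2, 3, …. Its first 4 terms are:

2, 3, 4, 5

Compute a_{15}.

1st diffs: 1, 1, 1 (constant).
So a_k = k + 1.
Evaluating at k = 15 gives a_{15} = 16.

16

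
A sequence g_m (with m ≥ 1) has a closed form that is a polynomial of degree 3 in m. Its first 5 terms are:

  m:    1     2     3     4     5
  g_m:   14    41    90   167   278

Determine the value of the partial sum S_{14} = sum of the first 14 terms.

16667

1st diffs: 27, 49, 77, 111.
2nd diffs: 22, 28, 34.
3rd diffs: 6, 6 (constant).
Newton forward-difference form: g_m = 14 + 27·C(m-1,1) + 22·C(m-1,2) + 6·C(m-1,3).
Continuing: …, 429, 626, 875, 1182, …, g_{14} = 3797.
Summing m = 1..14 (14 terms) gives 16667.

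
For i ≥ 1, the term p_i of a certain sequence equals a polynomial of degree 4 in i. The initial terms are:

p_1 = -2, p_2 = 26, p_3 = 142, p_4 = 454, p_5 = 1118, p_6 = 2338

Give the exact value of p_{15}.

95758

1st diffs: 28, 116, 312, 664, 1220.
2nd diffs: 88, 196, 352, 556.
3rd diffs: 108, 156, 204.
4th diffs: 48, 48 (constant).
Newton forward-difference form: p_i = -2 + 28·C(i-1,1) + 88·C(i-1,2) + 108·C(i-1,3) + 48·C(i-1,4).
At i = 15: i-1 = 14, so p_{15} = -2 + 392 + 8008 + 39312 + 48048 = 95758.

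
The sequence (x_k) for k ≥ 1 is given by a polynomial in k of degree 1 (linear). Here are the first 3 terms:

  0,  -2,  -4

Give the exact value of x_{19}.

1st diffs: -2, -2 (constant).
So x_k = -2k + 2.
Evaluating at k = 19 gives x_{19} = -36.

-36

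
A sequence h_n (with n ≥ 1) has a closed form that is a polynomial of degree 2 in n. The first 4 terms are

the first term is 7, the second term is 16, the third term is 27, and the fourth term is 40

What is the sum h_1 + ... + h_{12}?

1st diffs: 9, 11, 13.
2nd diffs: 2, 2 (constant).
So h_n = n^2 + 6n.
Continuing: …, 55, 72, 91, 112, …, h_{12} = 216.
Summing n = 1..12 (12 terms) gives 1118.

1118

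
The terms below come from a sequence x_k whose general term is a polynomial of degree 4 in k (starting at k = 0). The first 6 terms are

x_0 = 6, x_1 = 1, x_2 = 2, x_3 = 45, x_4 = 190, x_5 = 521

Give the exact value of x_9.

1st diffs: -5, 1, 43, 145, 331.
2nd diffs: 6, 42, 102, 186.
3rd diffs: 36, 60, 84.
4th diffs: 24, 24 (constant).
Newton forward-difference form: x_k = 6 + (-5)·C(k,1) + 6·C(k,2) + 36·C(k,3) + 24·C(k,4).
At k = 9: k = 9, so x_9 = 6 - 45 + 216 + 3024 + 3024 = 6225.

6225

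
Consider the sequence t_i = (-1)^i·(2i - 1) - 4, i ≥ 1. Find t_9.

-21

(-1)^9 = -1; 2i - 1 at i=9 is 17; so t_9 = -21.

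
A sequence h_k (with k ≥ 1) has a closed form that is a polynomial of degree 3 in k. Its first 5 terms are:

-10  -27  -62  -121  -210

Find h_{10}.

1st diffs: -17, -35, -59, -89.
2nd diffs: -18, -24, -30.
3rd diffs: -6, -6 (constant).
So h_k = -k^3 - 3k^2 - k - 5.
Evaluating at k = 10 gives h_{10} = -1315.

-1315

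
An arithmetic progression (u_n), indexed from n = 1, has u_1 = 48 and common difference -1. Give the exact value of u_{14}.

35

u_n = 48 + (n - 1)·(-1).
u_{14} = 48 + 13·(-1) = 35.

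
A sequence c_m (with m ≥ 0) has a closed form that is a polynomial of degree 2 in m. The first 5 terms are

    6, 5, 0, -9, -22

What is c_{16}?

1st diffs: -1, -5, -9, -13.
2nd diffs: -4, -4, -4 (constant).
Newton forward-difference form: c_m = 6 + (-1)·C(m,1) + (-4)·C(m,2).
At m = 16: m = 16, so c_{16} = 6 - 16 - 480 = -490.

-490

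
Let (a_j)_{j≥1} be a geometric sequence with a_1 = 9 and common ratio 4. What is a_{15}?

a_j = 9·4^(j-1).
a_{15} = 9·4^14 = 2415919104.

2415919104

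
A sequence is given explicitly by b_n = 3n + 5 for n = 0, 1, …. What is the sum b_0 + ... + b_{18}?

Over n = 0..18: Σn = 171.
Total = (3)·171 + (5)·19 = 608.

608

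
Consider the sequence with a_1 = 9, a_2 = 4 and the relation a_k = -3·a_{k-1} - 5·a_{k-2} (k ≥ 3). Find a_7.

Compute successive terms:
a_3 = -57; a_4 = 151; a_5 = -168; a_6 = -251; a_7 = 1593.

1593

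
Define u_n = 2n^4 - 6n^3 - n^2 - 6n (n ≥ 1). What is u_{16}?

106144

u_{16} = 2·16^4 - 6·16^3 - 1·16^2 - 6·16 = 106144.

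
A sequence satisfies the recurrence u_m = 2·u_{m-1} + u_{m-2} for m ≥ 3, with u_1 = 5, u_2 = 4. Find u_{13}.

Iterate the recurrence:
u_3 = 13; u_4 = 30; u_5 = 73; …; u_{10} = 5980; u_{11} = 14437; u_{12} = 34854; u_{13} = 84145.

84145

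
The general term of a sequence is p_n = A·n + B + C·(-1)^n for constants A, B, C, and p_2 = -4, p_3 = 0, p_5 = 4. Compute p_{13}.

20

At n = 2, 3, 5: 2A + B + C = -4; 3A + B - C = 0; 5A + B - C = 4.
Subtracting the first from the second: A - 2C = 4.
Subtracting the second from the third: 2A = 4.
Solving: C = -1, A = 2, then B = -7.
Hence p_{13} = 2·13 + (-7) + (-1)·(-1) = 20.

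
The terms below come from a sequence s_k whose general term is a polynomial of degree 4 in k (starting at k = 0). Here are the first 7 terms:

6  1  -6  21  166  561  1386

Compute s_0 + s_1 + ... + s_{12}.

86632

1st diffs: -5, -7, 27, 145, 395, 825.
2nd diffs: -2, 34, 118, 250, 430.
3rd diffs: 36, 84, 132, 180.
4th diffs: 48, 48, 48 (constant).
Newton forward-difference form: s_k = 6 + (-5)·C(k,1) + (-2)·C(k,2) + 36·C(k,3) + 48·C(k,4).
Continuing: …, 2869, 5286, 8961, 14266, …, s_{12} = 31494.
Summing k = 0..12 (13 terms) gives 86632.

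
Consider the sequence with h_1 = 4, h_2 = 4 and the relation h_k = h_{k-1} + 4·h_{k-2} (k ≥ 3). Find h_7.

Applying the relation repeatedly:
h_3 = 20;  h_4 = 36;  h_5 = 116;  h_6 = 260;  h_7 = 724.

724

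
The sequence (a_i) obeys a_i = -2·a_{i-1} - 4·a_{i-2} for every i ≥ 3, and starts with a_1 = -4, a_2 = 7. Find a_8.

Compute successive terms:
a_3 = 2;  a_4 = -32;  a_5 = 56;  a_6 = 16;  a_7 = -256;  a_8 = 448.

448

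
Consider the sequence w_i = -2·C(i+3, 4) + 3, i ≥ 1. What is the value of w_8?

C(11, 4) = 330, so w_8 = -657.

-657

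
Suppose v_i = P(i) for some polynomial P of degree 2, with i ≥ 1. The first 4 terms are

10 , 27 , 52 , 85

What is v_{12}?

1st diffs: 17, 25, 33.
2nd diffs: 8, 8 (constant).
Newton forward-difference form: v_i = 10 + 17·C(i-1,1) + 8·C(i-1,2).
At i = 12: i-1 = 11, so v_{12} = 10 + 187 + 440 = 637.

637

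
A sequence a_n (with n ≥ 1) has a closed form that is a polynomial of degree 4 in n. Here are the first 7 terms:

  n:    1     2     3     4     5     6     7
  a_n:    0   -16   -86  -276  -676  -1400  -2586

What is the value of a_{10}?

1st diffs: -16, -70, -190, -400, -724, -1186.
2nd diffs: -54, -120, -210, -324, -462.
3rd diffs: -66, -90, -114, -138.
4th diffs: -24, -24, -24 (constant).
Newton forward-difference form: a_n = (-16)·C(n-1,1) + (-54)·C(n-1,2) + (-66)·C(n-1,3) + (-24)·C(n-1,4).
At n = 10: n-1 = 9, so a_{10} = -144 - 1944 - 5544 - 3024 = -10656.

-10656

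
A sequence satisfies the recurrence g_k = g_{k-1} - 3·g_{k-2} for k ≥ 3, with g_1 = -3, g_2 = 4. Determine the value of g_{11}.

-542

Compute successive terms:
g_3 = 13  g_4 = 1  g_5 = -38  g_6 = -41  g_7 = 73  g_8 = 196  g_9 = -23  g_{10} = -611  g_{11} = -542.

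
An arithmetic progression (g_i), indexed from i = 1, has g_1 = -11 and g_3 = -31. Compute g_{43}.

Common difference d = (-31 - (-11)) / (3 - 1) = -10.
g_i = -11 + (i - 1)·(-10).
g_{43} = -11 + 42·(-10) = -431.

-431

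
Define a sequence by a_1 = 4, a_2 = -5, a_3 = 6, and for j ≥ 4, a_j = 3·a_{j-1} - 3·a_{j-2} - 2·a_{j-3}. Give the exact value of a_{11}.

-4973

Applying the relation repeatedly:
a_4 = 25, a_5 = 67, a_6 = 114, a_7 = 91, a_8 = -203, a_9 = -1110, a_{10} = -2903, a_{11} = -4973.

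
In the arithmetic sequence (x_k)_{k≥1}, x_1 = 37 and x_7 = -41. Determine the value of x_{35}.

Common difference d = (-41 - 37) / (7 - 1) = -13.
x_k = 37 + (k - 1)·(-13).
x_{35} = 37 + 34·(-13) = -405.

-405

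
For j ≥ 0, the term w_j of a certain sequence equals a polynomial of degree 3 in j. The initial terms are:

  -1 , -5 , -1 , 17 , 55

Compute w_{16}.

4255

1st diffs: -4, 4, 18, 38.
2nd diffs: 8, 14, 20.
3rd diffs: 6, 6 (constant).
So w_j = j^3 + j^2 - 6j - 1.
Evaluating at j = 16 gives w_{16} = 4255.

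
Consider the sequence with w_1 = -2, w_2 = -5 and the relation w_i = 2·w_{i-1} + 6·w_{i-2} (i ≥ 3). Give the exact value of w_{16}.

Iterate the recurrence:
w_3 = -22;  w_4 = -74;  w_5 = -280;  …;  w_{13} = -8639872;  w_{14} = -31497920;  w_{15} = -114835072;  w_{16} = -418657664.

-418657664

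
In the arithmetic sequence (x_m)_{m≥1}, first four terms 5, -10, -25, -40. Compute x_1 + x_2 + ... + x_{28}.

-5530

Common difference d = -15.
x_m = 5 + (m - 1)·(-15).
x_{28} = -400; S = 28·(5 + (-400))/2 = -5530.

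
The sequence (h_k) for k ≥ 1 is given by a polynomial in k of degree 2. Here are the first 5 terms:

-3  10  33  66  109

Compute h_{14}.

1st diffs: 13, 23, 33, 43.
2nd diffs: 10, 10, 10 (constant).
Newton forward-difference form: h_k = -3 + 13·C(k-1,1) + 10·C(k-1,2).
At k = 14: k-1 = 13, so h_{14} = -3 + 169 + 780 = 946.

946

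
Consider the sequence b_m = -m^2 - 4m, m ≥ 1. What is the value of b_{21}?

-525

b_{21} = -1·21^2 - 4·21 = -525.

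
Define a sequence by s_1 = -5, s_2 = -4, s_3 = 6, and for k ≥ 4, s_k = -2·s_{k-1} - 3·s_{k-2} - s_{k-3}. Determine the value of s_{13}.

91

Iterate the recurrence:
s_4 = 5  s_5 = -24  s_6 = 27  s_7 = 13  s_8 = -83  s_9 = 100  s_{10} = 36  s_{11} = -289  s_{12} = 370  s_{13} = 91.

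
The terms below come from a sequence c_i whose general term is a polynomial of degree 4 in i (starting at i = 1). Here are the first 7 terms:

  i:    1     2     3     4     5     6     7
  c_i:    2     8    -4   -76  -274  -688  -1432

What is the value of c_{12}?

-15772

1st diffs: 6, -12, -72, -198, -414, -744.
2nd diffs: -18, -60, -126, -216, -330.
3rd diffs: -42, -66, -90, -114.
4th diffs: -24, -24, -24 (constant).
Newton forward-difference form: c_i = 2 + 6·C(i-1,1) + (-18)·C(i-1,2) + (-42)·C(i-1,3) + (-24)·C(i-1,4).
At i = 12: i-1 = 11, so c_{12} = 2 + 66 - 990 - 6930 - 7920 = -15772.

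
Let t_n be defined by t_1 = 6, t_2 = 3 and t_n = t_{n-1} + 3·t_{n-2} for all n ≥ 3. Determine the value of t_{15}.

353829

Compute successive terms:
t_3 = 21; t_4 = 30; t_5 = 93; …; t_{12} = 28911; t_{13} = 66774; t_{14} = 153507; t_{15} = 353829.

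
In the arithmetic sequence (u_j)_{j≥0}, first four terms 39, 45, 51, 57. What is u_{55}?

Common difference d = 6.
u_j = 39 + (j - 0)·6.
u_{55} = 39 + 55·6 = 369.

369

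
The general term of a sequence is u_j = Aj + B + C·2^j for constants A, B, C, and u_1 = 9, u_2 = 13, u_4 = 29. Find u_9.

535

Write the equations: A + B + 2C = 9; 2A + B + 4C = 13; 4A + B + 16C = 29.
Subtracting the first from the second: A + 2C = 4.
Subtracting the second from the third: 2A + 12C = 16.
Solving: C = 1, A = 2, then B = 5.
Therefore u_9 = 18 + 5 + 1·512 = 535.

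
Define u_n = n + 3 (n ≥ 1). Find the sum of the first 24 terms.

372

Over n = 1..24: Σn = 300.
Total = (1)·300 + (3)·24 = 372.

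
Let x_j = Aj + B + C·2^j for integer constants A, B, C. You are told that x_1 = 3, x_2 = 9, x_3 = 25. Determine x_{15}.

163777

At j = 1, 2, 3: A + B + 2C = 3; 2A + B + 4C = 9; 3A + B + 8C = 25.
Subtracting the first from the second: A + 2C = 6.
Subtracting the second from the third: A + 4C = 16.
Solving: C = 5, A = -4, then B = -3.
So x_j = -4·j + (-3) + 5·2^j; at j=15 this is 163777.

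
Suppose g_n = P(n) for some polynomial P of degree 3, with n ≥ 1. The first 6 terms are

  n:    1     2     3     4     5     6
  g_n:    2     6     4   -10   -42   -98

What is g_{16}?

-3298

1st diffs: 4, -2, -14, -32, -56.
2nd diffs: -6, -12, -18, -24.
3rd diffs: -6, -6, -6 (constant).
So g_n = -n^3 + 3n^2 + 2n - 2.
Evaluating at n = 16 gives g_{16} = -3298.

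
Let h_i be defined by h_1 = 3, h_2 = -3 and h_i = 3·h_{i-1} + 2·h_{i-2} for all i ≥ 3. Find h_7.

-651

Iterate the recurrence:
h_3 = -3; h_4 = -15; h_5 = -51; h_6 = -183; h_7 = -651.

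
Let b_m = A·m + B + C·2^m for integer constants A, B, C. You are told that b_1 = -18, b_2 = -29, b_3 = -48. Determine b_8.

-1055

At m = 1, 2, 3: A + B + 2C = -18; 2A + B + 4C = -29; 3A + B + 8C = -48.
Subtracting the first from the second: A + 2C = -11.
Subtracting the second from the third: A + 4C = -19.
Solving: C = -4, A = -3, then B = -7.
Therefore b_8 = -24 + (-7) + (-4)·256 = -1055.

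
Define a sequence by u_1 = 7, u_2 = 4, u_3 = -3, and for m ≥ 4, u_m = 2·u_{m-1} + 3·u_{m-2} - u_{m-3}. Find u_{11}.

-7143

Iterate the recurrence:
u_4 = -1  u_5 = -15  u_6 = -30  u_7 = -104  u_8 = -283  u_9 = -848  u_{10} = -2441  u_{11} = -7143.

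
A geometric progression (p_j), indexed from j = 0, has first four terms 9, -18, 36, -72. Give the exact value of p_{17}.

-1179648

Common ratio r = -2.
p_j = 9·(-2)^(j-0).
p_{17} = 9·(-2)^17 = -1179648.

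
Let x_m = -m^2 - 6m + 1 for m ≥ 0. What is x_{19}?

x_{19} = -1·19^2 - 6·19 + 1 = -474.

-474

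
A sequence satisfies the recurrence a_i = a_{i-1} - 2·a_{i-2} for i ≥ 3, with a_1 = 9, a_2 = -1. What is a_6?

Compute successive terms:
a_3 = -19; a_4 = -17; a_5 = 21; a_6 = 55.

55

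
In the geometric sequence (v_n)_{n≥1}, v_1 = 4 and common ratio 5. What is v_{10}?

7812500

v_n = 4·5^(n-1).
v_{10} = 4·5^9 = 7812500.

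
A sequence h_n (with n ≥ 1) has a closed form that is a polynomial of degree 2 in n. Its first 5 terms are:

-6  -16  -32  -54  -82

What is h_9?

-254

1st diffs: -10, -16, -22, -28.
2nd diffs: -6, -6, -6 (constant).
Newton forward-difference form: h_n = -6 + (-10)·C(n-1,1) + (-6)·C(n-1,2).
At n = 9: n-1 = 8, so h_9 = -6 - 80 - 168 = -254.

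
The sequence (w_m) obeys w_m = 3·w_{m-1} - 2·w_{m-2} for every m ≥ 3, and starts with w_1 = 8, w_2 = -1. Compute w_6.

-271

w_3 = -19; w_4 = -55; w_5 = -127; w_6 = -271.
(Characteristic roots are 2 and 1.)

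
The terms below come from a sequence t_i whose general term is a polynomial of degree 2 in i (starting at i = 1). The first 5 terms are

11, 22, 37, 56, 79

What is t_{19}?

1st diffs: 11, 15, 19, 23.
2nd diffs: 4, 4, 4 (constant).
So t_i = 2i^2 + 5i + 4.
Evaluating at i = 19 gives t_{19} = 821.

821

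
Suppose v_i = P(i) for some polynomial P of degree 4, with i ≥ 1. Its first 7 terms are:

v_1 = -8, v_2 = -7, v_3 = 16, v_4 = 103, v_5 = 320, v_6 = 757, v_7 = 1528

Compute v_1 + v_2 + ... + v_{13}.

67184

1st diffs: 1, 23, 87, 217, 437, 771.
2nd diffs: 22, 64, 130, 220, 334.
3rd diffs: 42, 66, 90, 114.
4th diffs: 24, 24, 24 (constant).
Newton forward-difference form: v_i = -8 + 1·C(i-1,1) + 22·C(i-1,2) + 42·C(i-1,3) + 24·C(i-1,4).
Continuing: …, 2771, 4648, 7345, 11072, …, v_{13} = 22576.
Summing i = 1..13 (13 terms) gives 67184.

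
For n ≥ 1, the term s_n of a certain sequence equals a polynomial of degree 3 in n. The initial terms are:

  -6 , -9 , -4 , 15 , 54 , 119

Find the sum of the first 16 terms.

1st diffs: -3, 5, 19, 39, 65.
2nd diffs: 8, 14, 20, 26.
3rd diffs: 6, 6, 6 (constant).
Newton forward-difference form: s_n = -6 + (-3)·C(n-1,1) + 8·C(n-1,2) + 6·C(n-1,3).
Continuing: …, 216, 351, 530, 759, …, s_{16} = 3519.
Summing n = 1..16 (16 terms) gives 14944.

14944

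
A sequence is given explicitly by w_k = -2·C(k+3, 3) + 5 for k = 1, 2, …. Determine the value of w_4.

-65

C(7, 3) = 35, so w_4 = -65.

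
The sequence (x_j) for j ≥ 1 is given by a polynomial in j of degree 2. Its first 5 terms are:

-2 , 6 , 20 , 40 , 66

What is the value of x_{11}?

348

1st diffs: 8, 14, 20, 26.
2nd diffs: 6, 6, 6 (constant).
Newton forward-difference form: x_j = -2 + 8·C(j-1,1) + 6·C(j-1,2).
At j = 11: j-1 = 10, so x_{11} = -2 + 80 + 270 = 348.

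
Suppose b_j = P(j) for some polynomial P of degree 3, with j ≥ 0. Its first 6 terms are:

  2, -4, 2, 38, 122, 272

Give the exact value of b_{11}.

1st diffs: -6, 6, 36, 84, 150.
2nd diffs: 12, 30, 48, 66.
3rd diffs: 18, 18, 18 (constant).
Newton forward-difference form: b_j = 2 + (-6)·C(j,1) + 12·C(j,2) + 18·C(j,3).
At j = 11: j = 11, so b_{11} = 2 - 66 + 660 + 2970 = 3566.

3566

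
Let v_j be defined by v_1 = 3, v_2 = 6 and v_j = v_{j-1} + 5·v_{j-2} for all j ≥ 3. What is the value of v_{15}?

4327581

v_3 = 21;  v_4 = 51;  v_5 = 156;  …;  v_{12} = 198591;  v_{13} = 555771;  v_{14} = 1548726;  v_{15} = 4327581.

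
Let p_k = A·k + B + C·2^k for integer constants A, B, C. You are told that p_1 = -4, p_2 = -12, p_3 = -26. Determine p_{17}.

-393246

At k = 1, 2, 3: A + B + 2C = -4; 2A + B + 4C = -12; 3A + B + 8C = -26.
Subtracting the first from the second: A + 2C = -8.
Subtracting the second from the third: A + 4C = -14.
Solving: C = -3, A = -2, then B = 4.
So p_k = -2·k + 4 + (-3)·2^k; at k=17 this is -393246.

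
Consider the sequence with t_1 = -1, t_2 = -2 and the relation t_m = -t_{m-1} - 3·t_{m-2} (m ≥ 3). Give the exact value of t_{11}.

Applying the relation repeatedly:
t_3 = 5, t_4 = 1, t_5 = -16, t_6 = 13, t_7 = 35, t_8 = -74, t_9 = -31, t_{10} = 253, t_{11} = -160.

-160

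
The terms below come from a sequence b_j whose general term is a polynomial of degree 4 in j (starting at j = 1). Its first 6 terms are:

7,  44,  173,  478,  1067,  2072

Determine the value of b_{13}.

36883

1st diffs: 37, 129, 305, 589, 1005.
2nd diffs: 92, 176, 284, 416.
3rd diffs: 84, 108, 132.
4th diffs: 24, 24 (constant).
Newton forward-difference form: b_j = 7 + 37·C(j-1,1) + 92·C(j-1,2) + 84·C(j-1,3) + 24·C(j-1,4).
At j = 13: j-1 = 12, so b_{13} = 7 + 444 + 6072 + 18480 + 11880 = 36883.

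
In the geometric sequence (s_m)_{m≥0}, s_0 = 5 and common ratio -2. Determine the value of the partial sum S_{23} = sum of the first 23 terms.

13981015

s_m = 5·(-2)^(m-0).
S = 5·((-2)^23 - 1)/(-2 - 1) = 5·(-8388608 - 1)/(-3) = 13981015.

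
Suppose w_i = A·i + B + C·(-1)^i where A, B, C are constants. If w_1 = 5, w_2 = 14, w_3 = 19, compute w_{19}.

131

Plug in i = 1, 2, 3: A + B - C = 5; 2A + B + C = 14; 3A + B - C = 19.
Subtracting the first from the second: A + 2C = 9.
Subtracting the second from the third: A - 2C = 5.
Solving: C = 1, A = 7, then B = -1.
Hence w_{19} = 7·19 + (-1) + 1·(-1) = 131.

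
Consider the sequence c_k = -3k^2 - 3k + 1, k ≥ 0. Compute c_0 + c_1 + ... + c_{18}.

Over k = 0..18: Σk = 171, Σk² = 2109.
Total = (-3)·2109 + (-3)·171 + (1)·19 = -6821.

-6821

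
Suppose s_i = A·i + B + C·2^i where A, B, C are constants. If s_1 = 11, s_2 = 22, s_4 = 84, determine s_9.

2569

Plug in i = 1, 2, 4: A + B + 2C = 11; 2A + B + 4C = 22; 4A + B + 16C = 84.
Subtracting the first from the second: A + 2C = 11.
Subtracting the second from the third: 2A + 12C = 62.
Solving: C = 5, A = 1, then B = 0.
Hence s_9 = 1·9 + 0 + 5·512 = 2569.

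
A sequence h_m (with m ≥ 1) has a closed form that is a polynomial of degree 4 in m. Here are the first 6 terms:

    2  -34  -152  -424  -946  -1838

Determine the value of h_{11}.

-17728

1st diffs: -36, -118, -272, -522, -892.
2nd diffs: -82, -154, -250, -370.
3rd diffs: -72, -96, -120.
4th diffs: -24, -24 (constant).
So h_m = -m^4 - 2m^3 - 4m^2 + 5m + 4.
Evaluating at m = 11 gives h_{11} = -17728.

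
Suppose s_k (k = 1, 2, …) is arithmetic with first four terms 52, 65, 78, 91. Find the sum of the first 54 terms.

21411

Common difference d = 13.
s_k = 52 + (k - 1)·13.
s_{54} = 741; S = 54·(52 + 741)/2 = 21411.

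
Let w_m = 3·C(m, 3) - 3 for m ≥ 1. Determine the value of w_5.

C(5, 3) = 10, so w_5 = 27.

27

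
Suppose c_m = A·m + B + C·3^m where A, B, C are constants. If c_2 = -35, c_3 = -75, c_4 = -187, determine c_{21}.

Write the equations: 2A + B + 9C = -35; 3A + B + 27C = -75; 4A + B + 81C = -187.
Subtracting the first from the second: A + 18C = -40.
Subtracting the second from the third: A + 54C = -112.
Solving: C = -2, A = -4, then B = -9.
Therefore c_{21} = -84 + (-9) + (-2)·10460353203 = -20920706499.

-20920706499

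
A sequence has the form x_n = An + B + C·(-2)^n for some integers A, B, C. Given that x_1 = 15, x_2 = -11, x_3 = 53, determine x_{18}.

-1310647

Plug in n = 1, 2, 3: A + B - 2C = 15; 2A + B + 4C = -11; 3A + B - 8C = 53.
Subtracting the first from the second: A + 6C = -26.
Subtracting the second from the third: A - 12C = 64.
Solving: C = -5, A = 4, then B = 1.
So x_n = 4·n + 1 + (-5)·(-2)^n; at n=18 this is -1310647.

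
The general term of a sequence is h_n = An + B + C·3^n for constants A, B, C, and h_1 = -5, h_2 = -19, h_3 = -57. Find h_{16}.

Write the equations: A + B + 3C = -5; 2A + B + 9C = -19; 3A + B + 27C = -57.
Subtracting the first from the second: A + 6C = -14.
Subtracting the second from the third: A + 18C = -38.
Solving: C = -2, A = -2, then B = 3.
Hence h_{16} = -2·16 + 3 + (-2)·43046721 = -86093471.

-86093471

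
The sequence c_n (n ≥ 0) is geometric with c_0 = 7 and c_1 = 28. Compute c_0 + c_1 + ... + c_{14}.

2505397587

Common ratio r = 4.
c_n = 7·4^(n-0).
S = 7·(4^15 - 1)/(4 - 1) = 7·(1073741824 - 1)/(3) = 2505397587.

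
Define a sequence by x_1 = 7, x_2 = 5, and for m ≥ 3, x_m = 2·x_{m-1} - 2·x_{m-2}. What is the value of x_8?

72

Compute successive terms:
x_3 = -4;  x_4 = -18;  x_5 = -28;  x_6 = -20;  x_7 = 16;  x_8 = 72.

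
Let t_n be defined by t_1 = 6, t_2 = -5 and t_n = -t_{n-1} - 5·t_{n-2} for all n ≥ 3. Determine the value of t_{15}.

Applying the relation repeatedly:
t_3 = -25; t_4 = 50; t_5 = 75; …; t_{12} = 20675; t_{13} = -91050; t_{14} = -12325; t_{15} = 467575.

467575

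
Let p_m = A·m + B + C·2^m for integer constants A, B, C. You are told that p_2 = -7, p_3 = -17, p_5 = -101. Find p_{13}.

The three given values yield: 2A + B + 4C = -7; 3A + B + 8C = -17; 5A + B + 32C = -101.
Subtracting the first from the second: A + 4C = -10.
Subtracting the second from the third: 2A + 24C = -84.
Solving: C = -4, A = 6, then B = -3.
Hence p_{13} = 6·13 + (-3) + (-4)·8192 = -32693.

-32693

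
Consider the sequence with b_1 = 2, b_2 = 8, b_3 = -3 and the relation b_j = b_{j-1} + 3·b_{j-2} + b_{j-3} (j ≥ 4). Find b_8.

Applying the relation repeatedly:
b_4 = 23  b_5 = 22  b_6 = 88  b_7 = 177  b_8 = 463.

463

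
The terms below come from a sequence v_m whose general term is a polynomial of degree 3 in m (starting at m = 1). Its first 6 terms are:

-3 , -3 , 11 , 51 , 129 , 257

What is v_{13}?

1st diffs: 0, 14, 40, 78, 128.
2nd diffs: 14, 26, 38, 50.
3rd diffs: 12, 12, 12 (constant).
Newton forward-difference form: v_m = -3 + 14·C(m-1,2) + 12·C(m-1,3).
At m = 13: m-1 = 12, so v_{13} = -3 + 924 + 2640 = 3561.

3561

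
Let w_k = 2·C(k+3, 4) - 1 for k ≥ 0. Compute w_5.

C(8, 4) = 70, so w_5 = 139.

139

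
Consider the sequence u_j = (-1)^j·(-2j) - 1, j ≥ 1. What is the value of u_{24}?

-49

(-1)^24 = 1; -2j at j=24 is -48; so u_{24} = -49.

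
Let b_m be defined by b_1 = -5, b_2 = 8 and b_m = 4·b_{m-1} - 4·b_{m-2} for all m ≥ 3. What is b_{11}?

87040

Compute successive terms:
b_3 = 52;  b_4 = 176;  b_5 = 496;  b_6 = 1280;  b_7 = 3136;  b_8 = 7424;  b_9 = 17152;  b_{10} = 38912;  b_{11} = 87040.
(Characteristic roots are 2 and 2.)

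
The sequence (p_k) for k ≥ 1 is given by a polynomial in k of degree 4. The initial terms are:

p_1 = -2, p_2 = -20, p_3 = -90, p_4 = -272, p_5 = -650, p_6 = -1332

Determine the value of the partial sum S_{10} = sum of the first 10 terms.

-25718

1st diffs: -18, -70, -182, -378, -682.
2nd diffs: -52, -112, -196, -304.
3rd diffs: -60, -84, -108.
4th diffs: -24, -24 (constant).
So p_k = -k^4 - k^2.
Continuing: -2450, -4160, -6642, -10100.
Summing k = 1..10 (10 terms) gives -25718.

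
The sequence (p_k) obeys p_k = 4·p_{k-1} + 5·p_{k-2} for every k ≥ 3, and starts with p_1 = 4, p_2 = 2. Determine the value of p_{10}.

Applying the relation repeatedly:
p_3 = 28  p_4 = 122  p_5 = 628  p_6 = 3122  p_7 = 15628  p_8 = 78122  p_9 = 390628  p_{10} = 1953122.
(Characteristic roots are 5 and -1.)

1953122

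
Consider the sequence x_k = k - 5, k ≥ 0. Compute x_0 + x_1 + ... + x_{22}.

Over k = 0..22: Σk = 253.
Total = (1)·253 + (-5)·23 = 138.

138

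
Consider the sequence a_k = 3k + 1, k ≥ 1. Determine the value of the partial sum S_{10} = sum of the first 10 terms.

Over k = 1..10: Σk = 55.
Total = (3)·55 + (1)·10 = 175.

175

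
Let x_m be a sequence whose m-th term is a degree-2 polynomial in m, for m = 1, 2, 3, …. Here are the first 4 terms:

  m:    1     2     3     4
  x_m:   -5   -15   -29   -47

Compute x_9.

-197

1st diffs: -10, -14, -18.
2nd diffs: -4, -4 (constant).
Newton forward-difference form: x_m = -5 + (-10)·C(m-1,1) + (-4)·C(m-1,2).
At m = 9: m-1 = 8, so x_9 = -5 - 80 - 112 = -197.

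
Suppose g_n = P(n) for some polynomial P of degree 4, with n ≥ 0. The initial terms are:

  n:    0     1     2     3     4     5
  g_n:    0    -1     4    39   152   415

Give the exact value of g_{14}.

33292

1st diffs: -1, 5, 35, 113, 263.
2nd diffs: 6, 30, 78, 150.
3rd diffs: 24, 48, 72.
4th diffs: 24, 24 (constant).
Newton forward-difference form: g_n = (-1)·C(n,1) + 6·C(n,2) + 24·C(n,3) + 24·C(n,4).
At n = 14: n = 14, so g_{14} = -14 + 546 + 8736 + 24024 = 33292.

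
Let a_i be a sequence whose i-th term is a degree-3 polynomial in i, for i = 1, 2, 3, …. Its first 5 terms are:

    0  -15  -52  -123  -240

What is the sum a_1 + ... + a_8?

1st diffs: -15, -37, -71, -117.
2nd diffs: -22, -34, -46.
3rd diffs: -12, -12 (constant).
Newton forward-difference form: a_i = (-15)·C(i-1,1) + (-22)·C(i-1,2) + (-12)·C(i-1,3).
Continuing: -415, -660, -987.
Summing i = 1..8 (8 terms) gives -2492.

-2492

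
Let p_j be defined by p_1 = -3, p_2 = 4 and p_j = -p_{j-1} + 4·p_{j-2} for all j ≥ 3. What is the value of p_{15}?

-1103456

Applying the relation repeatedly:
p_3 = -16  p_4 = 32  p_5 = -96  …  p_{12} = 65504  p_{13} = -168288  p_{14} = 430304  p_{15} = -1103456.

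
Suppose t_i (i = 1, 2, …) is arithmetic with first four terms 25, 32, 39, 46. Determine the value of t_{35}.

Common difference d = 7.
t_i = 25 + (i - 1)·7.
t_{35} = 25 + 34·7 = 263.

263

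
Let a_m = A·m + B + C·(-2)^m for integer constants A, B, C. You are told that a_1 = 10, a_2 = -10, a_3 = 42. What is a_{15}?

The three given values yield: A + B - 2C = 10; 2A + B + 4C = -10; 3A + B - 8C = 42.
Subtracting the first from the second: A + 6C = -20.
Subtracting the second from the third: A - 12C = 52.
Solving: C = -4, A = 4, then B = -2.
So a_m = 4·m + (-2) + (-4)·(-2)^m; at m=15 this is 131130.

131130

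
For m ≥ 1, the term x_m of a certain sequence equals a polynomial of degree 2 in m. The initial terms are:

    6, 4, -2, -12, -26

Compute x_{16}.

1st diffs: -2, -6, -10, -14.
2nd diffs: -4, -4, -4 (constant).
Newton forward-difference form: x_m = 6 + (-2)·C(m-1,1) + (-4)·C(m-1,2).
At m = 16: m-1 = 15, so x_{16} = 6 - 30 - 420 = -444.

-444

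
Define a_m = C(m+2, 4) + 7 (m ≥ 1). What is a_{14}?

1827

C(16, 4) = 1820, so a_{14} = 1827.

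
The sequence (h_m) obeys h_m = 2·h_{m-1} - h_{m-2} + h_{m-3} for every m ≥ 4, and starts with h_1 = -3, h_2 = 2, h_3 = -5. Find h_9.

-202

Iterate the recurrence:
h_4 = -15, h_5 = -23, h_6 = -36, h_7 = -64, h_8 = -115, h_9 = -202.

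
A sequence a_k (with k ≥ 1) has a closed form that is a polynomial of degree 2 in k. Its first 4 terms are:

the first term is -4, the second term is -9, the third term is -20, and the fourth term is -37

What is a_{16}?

-709

1st diffs: -5, -11, -17.
2nd diffs: -6, -6 (constant).
Newton forward-difference form: a_k = -4 + (-5)·C(k-1,1) + (-6)·C(k-1,2).
At k = 16: k-1 = 15, so a_{16} = -4 - 75 - 630 = -709.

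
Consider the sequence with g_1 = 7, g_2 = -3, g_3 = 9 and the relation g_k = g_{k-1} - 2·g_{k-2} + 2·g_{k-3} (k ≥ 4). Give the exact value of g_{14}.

Compute successive terms:
g_4 = 29;  g_5 = 5;  g_6 = -35;  …;  g_{11} = 29;  g_{12} = 349;  g_{13} = -35;  g_{14} = -675.

-675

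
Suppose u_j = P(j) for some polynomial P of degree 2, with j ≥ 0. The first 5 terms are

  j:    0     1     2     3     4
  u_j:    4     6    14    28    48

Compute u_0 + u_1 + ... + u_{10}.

1st diffs: 2, 8, 14, 20.
2nd diffs: 6, 6, 6 (constant).
So u_j = 3j^2 - j + 4.
Continuing: …, 74, 106, 144, 188, …, u_{10} = 294.
Summing j = 0..10 (11 terms) gives 1144.

1144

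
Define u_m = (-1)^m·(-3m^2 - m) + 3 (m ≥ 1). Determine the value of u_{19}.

(-1)^19 = -1; -3m^2 - m at m=19 is -1102; so u_{19} = 1105.

1105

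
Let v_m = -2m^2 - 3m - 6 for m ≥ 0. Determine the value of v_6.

v_6 = -2·6^2 - 3·6 - 6 = -96.

-96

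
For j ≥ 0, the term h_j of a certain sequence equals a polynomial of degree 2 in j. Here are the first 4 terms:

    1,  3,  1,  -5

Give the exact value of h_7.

1st diffs: 2, -2, -6.
2nd diffs: -4, -4 (constant).
So h_j = -2j^2 + 4j + 1.
Evaluating at j = 7 gives h_7 = -69.

-69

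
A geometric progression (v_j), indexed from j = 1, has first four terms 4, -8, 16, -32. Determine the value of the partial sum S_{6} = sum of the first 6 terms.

-84

Common ratio r = -2.
v_j = 4·(-2)^(j-1).
S = 4·((-2)^6 - 1)/(-2 - 1) = 4·(64 - 1)/(-3) = -84.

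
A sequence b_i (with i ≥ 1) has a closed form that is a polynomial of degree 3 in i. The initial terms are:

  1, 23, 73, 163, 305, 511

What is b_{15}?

7225

1st diffs: 22, 50, 90, 142, 206.
2nd diffs: 28, 40, 52, 64.
3rd diffs: 12, 12, 12 (constant).
Newton forward-difference form: b_i = 1 + 22·C(i-1,1) + 28·C(i-1,2) + 12·C(i-1,3).
At i = 15: i-1 = 14, so b_{15} = 1 + 308 + 2548 + 4368 = 7225.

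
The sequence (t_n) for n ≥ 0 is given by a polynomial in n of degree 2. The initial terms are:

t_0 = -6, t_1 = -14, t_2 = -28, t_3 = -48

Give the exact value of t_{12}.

1st diffs: -8, -14, -20.
2nd diffs: -6, -6 (constant).
Newton forward-difference form: t_n = -6 + (-8)·C(n,1) + (-6)·C(n,2).
At n = 12: n = 12, so t_{12} = -6 - 96 - 396 = -498.

-498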